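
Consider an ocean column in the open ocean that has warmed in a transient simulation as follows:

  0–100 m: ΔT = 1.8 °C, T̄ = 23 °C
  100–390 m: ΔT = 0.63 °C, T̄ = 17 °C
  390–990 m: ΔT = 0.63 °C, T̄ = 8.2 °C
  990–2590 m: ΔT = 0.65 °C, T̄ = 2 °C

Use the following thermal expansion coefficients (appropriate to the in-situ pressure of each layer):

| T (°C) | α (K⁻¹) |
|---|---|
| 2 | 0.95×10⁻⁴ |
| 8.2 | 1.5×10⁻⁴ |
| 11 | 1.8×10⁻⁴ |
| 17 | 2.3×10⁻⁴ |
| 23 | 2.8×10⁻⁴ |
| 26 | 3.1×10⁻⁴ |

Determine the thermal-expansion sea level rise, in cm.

about 24.8 cm

Layer 1 at 23 °C → α = 2.8×10⁻⁴ K⁻¹
Layer 2 at 17 °C → α = 2.3×10⁻⁴ K⁻¹
Layer 3 at 8.2 °C → α = 1.5×10⁻⁴ K⁻¹
Layer 4 at 2 °C → α = 0.95×10⁻⁴ K⁻¹
0–100 m: 100 × 2.8×10⁻⁴ × 1.8 = 0.05040 m
100–390 m: 290 × 2.3×10⁻⁴ × 0.63 = 0.042021 m
Layer 3: 1.5×10⁻⁴ × 0.63 × 600 = 0.05670 m
990–2590 m: 0.95×10⁻⁴ × 0.65 × 1600 = 0.09880 m
Δh = 0.05040 + 0.042021 + 0.05670 + 0.09880 = 0.247921 m ≈ 24.8 cm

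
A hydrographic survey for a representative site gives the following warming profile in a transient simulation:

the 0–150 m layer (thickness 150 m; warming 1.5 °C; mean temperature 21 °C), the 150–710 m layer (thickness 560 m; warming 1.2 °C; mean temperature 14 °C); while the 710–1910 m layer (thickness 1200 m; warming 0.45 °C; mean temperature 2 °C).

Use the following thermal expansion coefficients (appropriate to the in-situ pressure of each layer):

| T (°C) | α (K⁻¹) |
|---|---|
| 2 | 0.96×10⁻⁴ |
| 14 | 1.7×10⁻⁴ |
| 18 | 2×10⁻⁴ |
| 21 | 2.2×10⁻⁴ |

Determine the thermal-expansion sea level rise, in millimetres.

Layer 1 at 21 °C → α = 2.2×10⁻⁴ K⁻¹
Layer 2 at 14 °C → α = 1.7×10⁻⁴ K⁻¹
Layer 3 at 2 °C → α = 0.96×10⁻⁴ K⁻¹
0–150 m: 1.5 × 150 × 2.2×10⁻⁴ = 0.04950 m
1.7×10⁻⁴ × 1.2 × 560 = 0.11424 m
710–1910 m: 0.45 × 1200 × 0.96×10⁻⁴ = 0.05184 m
Δh = 0.04950 + 0.11424 + 0.05184 = 0.21558 m

Δh ≈ 216 mm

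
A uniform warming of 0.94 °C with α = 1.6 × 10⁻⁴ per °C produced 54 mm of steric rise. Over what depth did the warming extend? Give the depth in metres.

359 m

H = Δh/(αΔT) = 0.054 / (1.6×10⁻⁴ × 0.94) ≈ 359.0 m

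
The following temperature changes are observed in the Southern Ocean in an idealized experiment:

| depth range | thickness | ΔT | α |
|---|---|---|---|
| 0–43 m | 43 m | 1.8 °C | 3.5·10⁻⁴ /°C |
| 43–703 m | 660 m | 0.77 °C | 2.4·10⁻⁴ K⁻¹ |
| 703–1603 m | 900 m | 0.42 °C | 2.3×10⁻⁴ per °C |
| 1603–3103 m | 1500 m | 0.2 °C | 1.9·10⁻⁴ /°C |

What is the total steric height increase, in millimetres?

293 mm of thermosteric rise

3.5×10⁻⁴ × 43 × 1.8 = 0.02709 m
Layer 2: 0.77 × 2.4×10⁻⁴ × 660 = 0.121968 m
Layer 3: 0.42 × 900 × 2.3×10⁻⁴ = 0.08694 m
1603–3103 m: 0.2 × 1.9×10⁻⁴ × 1500 = 0.05700 m
Δh = 0.02709 + 0.121968 + 0.08694 + 0.05700 = 0.292998 m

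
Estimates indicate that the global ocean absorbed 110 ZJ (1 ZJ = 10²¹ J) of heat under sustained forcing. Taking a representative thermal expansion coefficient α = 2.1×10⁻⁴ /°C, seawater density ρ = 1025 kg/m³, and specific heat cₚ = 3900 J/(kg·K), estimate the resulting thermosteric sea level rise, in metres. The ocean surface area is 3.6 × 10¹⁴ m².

0.0161 m

Per unit area: Q = 110×10²¹ / (3.6×10¹⁴) ≈ 3.056×10⁸ J/m²
Δh = αQ/(ρcₚ) = 2.1×10⁻⁴ × 3.056×10⁸ / (1025 × 3900) ≈ 0.016054 m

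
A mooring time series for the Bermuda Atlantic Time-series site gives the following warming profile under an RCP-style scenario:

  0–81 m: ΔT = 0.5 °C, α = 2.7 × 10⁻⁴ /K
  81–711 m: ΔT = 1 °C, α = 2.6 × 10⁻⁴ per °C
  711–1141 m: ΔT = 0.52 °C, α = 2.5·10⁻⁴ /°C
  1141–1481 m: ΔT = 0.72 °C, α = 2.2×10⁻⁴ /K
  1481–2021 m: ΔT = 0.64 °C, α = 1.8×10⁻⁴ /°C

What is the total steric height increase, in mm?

Layer 1: 0.5 × 81 × 2.7×10⁻⁴ = 0.010935 m
81–711 m: 2.6×10⁻⁴ × 1 × 630 = 0.16380 m
711–1141 m: 2.5×10⁻⁴ × 430 × 0.52 = 0.05590 m
340 × 0.72 × 2.2×10⁻⁴ = 0.053856 m
Layer 5: 540 × 1.8×10⁻⁴ × 0.64 = 0.062208 m
Δh = 0.010935 + 0.16380 + 0.05590 + 0.053856 + 0.062208 = 0.346699 m

347 mm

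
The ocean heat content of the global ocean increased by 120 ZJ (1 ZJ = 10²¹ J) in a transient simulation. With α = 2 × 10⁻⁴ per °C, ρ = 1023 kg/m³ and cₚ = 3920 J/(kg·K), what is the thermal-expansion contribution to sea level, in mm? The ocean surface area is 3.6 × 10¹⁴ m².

17 mm

Per unit area: Q = 120×10²¹ / (3.6×10¹⁴) ≈ 3.333×10⁸ J/m²
Δh = αQ/(ρcₚ) = 2×10⁻⁴ × 3.333×10⁸ / (1023 × 3920) ≈ 0.016623 m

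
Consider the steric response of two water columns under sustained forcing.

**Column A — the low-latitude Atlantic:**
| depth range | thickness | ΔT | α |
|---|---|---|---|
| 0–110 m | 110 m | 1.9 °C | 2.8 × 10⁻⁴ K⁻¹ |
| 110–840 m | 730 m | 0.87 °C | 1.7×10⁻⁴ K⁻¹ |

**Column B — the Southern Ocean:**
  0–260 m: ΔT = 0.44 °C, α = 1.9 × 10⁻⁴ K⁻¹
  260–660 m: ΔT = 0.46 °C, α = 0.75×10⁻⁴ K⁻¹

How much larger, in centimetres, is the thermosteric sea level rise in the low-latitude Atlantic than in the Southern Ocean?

13 cm larger

A 110 × 2.8×10⁻⁴ × 1.9 = 0.05852 m
A 1.7×10⁻⁴ × 730 × 0.87 = 0.107967 m
A total: 0.166487 m
B 0–260 m: 260 × 0.44 × 1.9×10⁻⁴ = 0.021736 m
B 0.46 × 400 × 0.75×10⁻⁴ = 0.01380 m
B total: 0.035536 m
Difference: 0.166487 − 0.035536 = 0.130951 m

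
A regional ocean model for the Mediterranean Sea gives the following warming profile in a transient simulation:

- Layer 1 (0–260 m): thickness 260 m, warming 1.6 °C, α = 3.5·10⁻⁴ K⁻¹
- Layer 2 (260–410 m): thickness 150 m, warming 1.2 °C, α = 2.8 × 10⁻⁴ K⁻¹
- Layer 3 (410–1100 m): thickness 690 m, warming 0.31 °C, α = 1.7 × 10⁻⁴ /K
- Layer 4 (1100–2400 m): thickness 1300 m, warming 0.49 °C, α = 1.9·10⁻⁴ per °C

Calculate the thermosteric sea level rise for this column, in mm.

Layer 1: 260 × 1.6 × 3.5×10⁻⁴ = 0.14560 m
Layer 2: 2.8×10⁻⁴ × 150 × 1.2 = 0.05040 m
1.7×10⁻⁴ × 690 × 0.31 = 0.036363 m
1.9×10⁻⁴ × 1300 × 0.49 = 0.12103 m
Δh = 0.14560 + 0.05040 + 0.036363 + 0.12103 = 0.353393 m

353 mm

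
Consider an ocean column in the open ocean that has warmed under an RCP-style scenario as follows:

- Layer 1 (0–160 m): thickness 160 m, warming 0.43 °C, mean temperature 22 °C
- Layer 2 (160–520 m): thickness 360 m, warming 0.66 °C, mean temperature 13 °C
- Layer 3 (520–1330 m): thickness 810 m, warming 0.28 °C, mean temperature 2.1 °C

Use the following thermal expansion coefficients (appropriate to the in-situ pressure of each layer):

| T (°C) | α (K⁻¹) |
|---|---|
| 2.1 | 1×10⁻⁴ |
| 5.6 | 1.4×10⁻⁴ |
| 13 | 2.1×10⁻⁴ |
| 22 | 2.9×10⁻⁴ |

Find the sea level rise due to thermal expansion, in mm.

Δh ≈ 92.5 mm

Layer 1 at 22 °C → α = 2.9×10⁻⁴ K⁻¹
Layer 2 at 13 °C → α = 2.1×10⁻⁴ K⁻¹
Layer 3 at 2.1 °C → α = 1×10⁻⁴ K⁻¹
0–160 m: 160 × 2.9×10⁻⁴ × 0.43 = 0.019952 m
160–520 m: 0.66 × 2.1×10⁻⁴ × 360 = 0.049896 m
1×10⁻⁴ × 810 × 0.28 = 0.02268 m
Δh = 0.019952 + 0.049896 + 0.02268 = 0.092528 m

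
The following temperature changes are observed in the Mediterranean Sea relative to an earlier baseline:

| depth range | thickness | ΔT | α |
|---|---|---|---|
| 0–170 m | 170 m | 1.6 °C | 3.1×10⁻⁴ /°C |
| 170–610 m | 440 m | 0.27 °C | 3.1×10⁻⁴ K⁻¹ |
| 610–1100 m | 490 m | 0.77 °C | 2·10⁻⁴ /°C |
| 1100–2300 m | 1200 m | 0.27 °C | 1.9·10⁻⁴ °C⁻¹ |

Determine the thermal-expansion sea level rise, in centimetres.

about 26 cm

Layer 1: 3.1×10⁻⁴ × 170 × 1.6 = 0.08432 m
0.27 × 440 × 3.1×10⁻⁴ = 0.036828 m
0.77 × 490 × 2×10⁻⁴ = 0.07546 m
Layer 4: 1200 × 0.27 × 1.9×10⁻⁴ = 0.06156 m
Δh = 0.08432 + 0.036828 + 0.07546 + 0.06156 = 0.258168 m ≈ 26 cm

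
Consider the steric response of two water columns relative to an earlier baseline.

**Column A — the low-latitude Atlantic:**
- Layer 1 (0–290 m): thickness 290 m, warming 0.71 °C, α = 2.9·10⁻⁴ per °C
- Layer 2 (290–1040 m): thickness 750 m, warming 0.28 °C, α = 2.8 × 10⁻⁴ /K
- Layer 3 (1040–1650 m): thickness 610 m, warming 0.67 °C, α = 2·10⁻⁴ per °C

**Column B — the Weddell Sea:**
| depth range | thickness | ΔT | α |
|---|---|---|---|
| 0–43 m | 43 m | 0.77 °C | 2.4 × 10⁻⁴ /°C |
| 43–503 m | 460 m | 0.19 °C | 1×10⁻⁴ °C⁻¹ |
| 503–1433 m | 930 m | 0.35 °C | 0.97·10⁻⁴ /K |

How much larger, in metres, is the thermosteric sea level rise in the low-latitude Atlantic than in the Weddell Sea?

Δh_A − Δh_B ≈ 0.152 m

A 0–290 m: 290 × 2.9×10⁻⁴ × 0.71 = 0.059711 m
A 750 × 0.28 × 2.8×10⁻⁴ = 0.05880 m
A 610 × 0.67 × 2×10⁻⁴ = 0.08174 m
A total: 0.200251 m
B 2.4×10⁻⁴ × 0.77 × 43 = 0.0079464 m
B 0.19 × 1×10⁻⁴ × 460 = 0.00874 m
B Layer 3: 0.97×10⁻⁴ × 930 × 0.35 = 0.0315735 m
B total: 0.0482599 m
Difference: 0.200251 − 0.0482599 = 0.1519911 m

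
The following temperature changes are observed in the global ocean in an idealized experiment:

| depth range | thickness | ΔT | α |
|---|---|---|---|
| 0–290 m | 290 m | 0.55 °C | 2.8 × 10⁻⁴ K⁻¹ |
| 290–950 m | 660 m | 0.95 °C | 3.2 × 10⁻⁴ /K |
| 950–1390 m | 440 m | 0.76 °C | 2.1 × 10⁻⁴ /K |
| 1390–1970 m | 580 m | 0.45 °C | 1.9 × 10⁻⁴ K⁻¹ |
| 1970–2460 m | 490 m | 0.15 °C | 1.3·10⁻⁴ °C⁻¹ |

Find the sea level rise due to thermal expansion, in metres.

0–290 m: 0.55 × 290 × 2.8×10⁻⁴ = 0.04466 m
Layer 2: 0.95 × 660 × 3.2×10⁻⁴ = 0.20064 m
440 × 0.76 × 2.1×10⁻⁴ = 0.070224 m
Layer 4: 1.9×10⁻⁴ × 0.45 × 580 = 0.04959 m
Layer 5: 1.3×10⁻⁴ × 0.15 × 490 = 0.009555 m
Δh = 0.04466 + 0.20064 + 0.070224 + 0.04959 + 0.009555 = 0.374669 m

0.37 m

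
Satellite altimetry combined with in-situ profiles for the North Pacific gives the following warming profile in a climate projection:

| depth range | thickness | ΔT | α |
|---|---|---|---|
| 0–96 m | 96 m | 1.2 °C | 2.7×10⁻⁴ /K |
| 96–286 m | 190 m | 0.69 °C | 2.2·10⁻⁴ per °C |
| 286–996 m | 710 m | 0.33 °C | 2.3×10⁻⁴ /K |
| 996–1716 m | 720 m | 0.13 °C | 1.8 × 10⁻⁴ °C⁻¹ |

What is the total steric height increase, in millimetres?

Layer 1: 96 × 2.7×10⁻⁴ × 1.2 = 0.031104 m
2.2×10⁻⁴ × 190 × 0.69 = 0.028842 m
Layer 3: 710 × 2.3×10⁻⁴ × 0.33 = 0.053889 m
Layer 4: 1.8×10⁻⁴ × 720 × 0.13 = 0.016848 m
Δh = 0.031104 + 0.028842 + 0.053889 + 0.016848 = 0.130683 m ≈ 130 mm

about 130 mm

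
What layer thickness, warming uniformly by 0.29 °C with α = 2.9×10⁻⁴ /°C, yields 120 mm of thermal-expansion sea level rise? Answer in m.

H = Δh/(αΔT) = 0.12 / (2.9×10⁻⁴ × 0.29) ≈ 1427 m

H ≈ 1430 m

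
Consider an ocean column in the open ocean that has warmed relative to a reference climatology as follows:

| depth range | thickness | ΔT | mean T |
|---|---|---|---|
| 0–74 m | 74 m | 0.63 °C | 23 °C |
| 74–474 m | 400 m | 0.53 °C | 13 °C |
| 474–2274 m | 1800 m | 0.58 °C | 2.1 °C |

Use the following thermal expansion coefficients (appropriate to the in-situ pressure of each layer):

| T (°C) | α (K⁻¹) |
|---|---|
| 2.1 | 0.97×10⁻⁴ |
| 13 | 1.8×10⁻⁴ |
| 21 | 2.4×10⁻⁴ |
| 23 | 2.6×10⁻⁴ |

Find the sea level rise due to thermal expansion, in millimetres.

Layer 1 at 23 °C → α = 2.6×10⁻⁴ K⁻¹
Layer 2 at 13 °C → α = 1.8×10⁻⁴ K⁻¹
Layer 3 at 2.1 °C → α = 0.97×10⁻⁴ K⁻¹
0.63 × 74 × 2.6×10⁻⁴ = 0.0121212 m
0.53 × 400 × 1.8×10⁻⁴ = 0.03816 m
474–2274 m: 0.97×10⁻⁴ × 1800 × 0.58 = 0.101268 m
Δh = 0.0121212 + 0.03816 + 0.101268 = 0.1515492 m ≈ 152 mm

Δh = 152 mm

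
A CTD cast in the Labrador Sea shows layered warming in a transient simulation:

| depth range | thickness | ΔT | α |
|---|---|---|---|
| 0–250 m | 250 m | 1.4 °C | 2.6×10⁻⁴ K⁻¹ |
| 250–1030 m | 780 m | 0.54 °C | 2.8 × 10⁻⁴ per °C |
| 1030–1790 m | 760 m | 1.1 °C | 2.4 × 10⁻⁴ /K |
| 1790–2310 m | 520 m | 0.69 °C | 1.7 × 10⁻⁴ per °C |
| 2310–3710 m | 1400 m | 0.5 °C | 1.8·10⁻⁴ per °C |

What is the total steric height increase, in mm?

Layer 1: 1.4 × 250 × 2.6×10⁻⁴ = 0.09100 m
0.54 × 780 × 2.8×10⁻⁴ = 0.117936 m
1030–1790 m: 1.1 × 760 × 2.4×10⁻⁴ = 0.20064 m
520 × 1.7×10⁻⁴ × 0.69 = 0.060996 m
2310–3710 m: 1.8×10⁻⁴ × 0.5 × 1400 = 0.12600 m
Δh = 0.09100 + 0.117936 + 0.20064 + 0.060996 + 0.12600 = 0.596572 m

Δh ≈ 597 mm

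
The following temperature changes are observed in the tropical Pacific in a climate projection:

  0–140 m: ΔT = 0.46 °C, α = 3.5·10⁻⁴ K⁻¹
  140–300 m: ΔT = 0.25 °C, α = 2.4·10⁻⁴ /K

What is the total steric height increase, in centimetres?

Δh ≈ 3.21 cm

0.46 × 3.5×10⁻⁴ × 140 = 0.02254 m
2.4×10⁻⁴ × 0.25 × 160 = 0.00960 m
Δh = 0.02254 + 0.00960 = 0.03214 m ≈ 3.21 cm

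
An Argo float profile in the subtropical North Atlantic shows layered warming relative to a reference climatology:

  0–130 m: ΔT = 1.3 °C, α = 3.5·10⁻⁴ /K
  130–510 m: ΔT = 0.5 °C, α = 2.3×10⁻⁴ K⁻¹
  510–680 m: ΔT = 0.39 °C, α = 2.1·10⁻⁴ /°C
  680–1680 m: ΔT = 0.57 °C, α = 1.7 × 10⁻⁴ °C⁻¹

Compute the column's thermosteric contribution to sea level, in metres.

about 0.21 m

Layer 1: 130 × 3.5×10⁻⁴ × 1.3 = 0.05915 m
380 × 2.3×10⁻⁴ × 0.5 = 0.04370 m
0.39 × 170 × 2.1×10⁻⁴ = 0.013923 m
Layer 4: 0.57 × 1000 × 1.7×10⁻⁴ = 0.09690 m
Δh = 0.05915 + 0.04370 + 0.013923 + 0.09690 = 0.213673 m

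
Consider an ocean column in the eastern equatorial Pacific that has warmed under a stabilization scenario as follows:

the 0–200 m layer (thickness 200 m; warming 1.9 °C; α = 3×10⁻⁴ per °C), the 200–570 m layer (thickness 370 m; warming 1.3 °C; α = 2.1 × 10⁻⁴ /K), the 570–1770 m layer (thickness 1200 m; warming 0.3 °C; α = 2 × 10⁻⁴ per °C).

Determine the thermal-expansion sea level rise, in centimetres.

0–200 m: 3×10⁻⁴ × 1.9 × 200 = 0.11400 m
200–570 m: 370 × 2.1×10⁻⁴ × 1.3 = 0.10101 m
570–1770 m: 0.3 × 2×10⁻⁴ × 1200 = 0.07200 m
Δh = 0.11400 + 0.10101 + 0.07200 = 0.28701 m

28.7 cm of thermosteric rise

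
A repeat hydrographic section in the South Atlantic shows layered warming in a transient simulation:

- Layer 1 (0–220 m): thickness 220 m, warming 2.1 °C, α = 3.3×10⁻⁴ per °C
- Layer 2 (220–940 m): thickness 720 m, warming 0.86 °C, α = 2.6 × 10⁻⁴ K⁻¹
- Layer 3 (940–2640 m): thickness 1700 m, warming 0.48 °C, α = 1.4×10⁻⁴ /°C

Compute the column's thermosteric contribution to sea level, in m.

Δh = 0.428 m

Layer 1: 2.1 × 220 × 3.3×10⁻⁴ = 0.15246 m
0.86 × 720 × 2.6×10⁻⁴ = 0.160992 m
940–2640 m: 0.48 × 1700 × 1.4×10⁻⁴ = 0.11424 m
Δh = 0.15246 + 0.160992 + 0.11424 = 0.427692 m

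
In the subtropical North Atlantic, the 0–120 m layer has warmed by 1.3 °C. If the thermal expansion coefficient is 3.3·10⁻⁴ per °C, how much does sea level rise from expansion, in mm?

Δh = αΔT·H = 3.3×10⁻⁴ × 1.3 × 120 = 0.05148 m

Δh = 51.5 mm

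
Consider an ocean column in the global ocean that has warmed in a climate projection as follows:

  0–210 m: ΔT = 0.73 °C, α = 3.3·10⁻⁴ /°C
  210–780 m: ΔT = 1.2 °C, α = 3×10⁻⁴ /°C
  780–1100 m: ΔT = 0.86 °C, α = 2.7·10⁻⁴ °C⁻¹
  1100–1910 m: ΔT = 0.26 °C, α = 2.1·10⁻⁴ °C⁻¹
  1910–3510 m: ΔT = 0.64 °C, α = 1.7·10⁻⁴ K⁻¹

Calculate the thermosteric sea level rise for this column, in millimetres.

Δh = 550 mm

0.73 × 210 × 3.3×10⁻⁴ = 0.050589 m
Layer 2: 3×10⁻⁴ × 570 × 1.2 = 0.20520 m
780–1100 m: 0.86 × 2.7×10⁻⁴ × 320 = 0.074304 m
Layer 4: 0.26 × 810 × 2.1×10⁻⁴ = 0.044226 m
1.7×10⁻⁴ × 0.64 × 1600 = 0.17408 m
Δh = 0.050589 + 0.20520 + 0.074304 + 0.044226 + 0.17408 = 0.548399 m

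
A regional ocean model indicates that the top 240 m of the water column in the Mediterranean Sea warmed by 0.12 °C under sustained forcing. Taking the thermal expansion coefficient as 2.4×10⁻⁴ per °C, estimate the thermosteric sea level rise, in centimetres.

0.691 cm

Δh = αΔT·H = 2.4×10⁻⁴ × 0.12 × 240 = 0.006912 m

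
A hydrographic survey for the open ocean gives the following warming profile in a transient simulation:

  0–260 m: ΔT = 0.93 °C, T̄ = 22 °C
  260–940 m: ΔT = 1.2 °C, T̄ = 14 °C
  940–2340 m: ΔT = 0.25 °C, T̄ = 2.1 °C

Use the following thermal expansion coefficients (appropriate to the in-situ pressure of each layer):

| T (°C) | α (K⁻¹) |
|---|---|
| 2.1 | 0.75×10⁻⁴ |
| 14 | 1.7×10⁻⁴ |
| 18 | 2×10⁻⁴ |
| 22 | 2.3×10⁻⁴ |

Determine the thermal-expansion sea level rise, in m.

0.22 m of thermosteric rise

Layer 1 at 22 °C → α = 2.3×10⁻⁴ K⁻¹
Layer 2 at 14 °C → α = 1.7×10⁻⁴ K⁻¹
Layer 3 at 2.1 °C → α = 0.75×10⁻⁴ K⁻¹
0–260 m: 0.93 × 2.3×10⁻⁴ × 260 = 0.055614 m
1.2 × 680 × 1.7×10⁻⁴ = 0.13872 m
0.75×10⁻⁴ × 1400 × 0.25 = 0.02625 m
Δh = 0.055614 + 0.13872 + 0.02625 = 0.220584 m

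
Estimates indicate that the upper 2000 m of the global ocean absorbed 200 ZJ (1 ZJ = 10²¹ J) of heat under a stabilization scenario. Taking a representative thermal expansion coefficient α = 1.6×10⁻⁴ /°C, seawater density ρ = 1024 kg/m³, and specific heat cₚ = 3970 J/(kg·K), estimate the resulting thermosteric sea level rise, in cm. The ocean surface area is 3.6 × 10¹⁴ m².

Per unit area: Q = 200×10²¹ / (3.6×10¹⁴) ≈ 5.556×10⁸ J/m²
Δh = αQ/(ρcₚ) = 1.6×10⁻⁴ × 5.556×10⁸ / (1024 × 3970) ≈ 0.021867 m

Δh ≈ 2.19 cm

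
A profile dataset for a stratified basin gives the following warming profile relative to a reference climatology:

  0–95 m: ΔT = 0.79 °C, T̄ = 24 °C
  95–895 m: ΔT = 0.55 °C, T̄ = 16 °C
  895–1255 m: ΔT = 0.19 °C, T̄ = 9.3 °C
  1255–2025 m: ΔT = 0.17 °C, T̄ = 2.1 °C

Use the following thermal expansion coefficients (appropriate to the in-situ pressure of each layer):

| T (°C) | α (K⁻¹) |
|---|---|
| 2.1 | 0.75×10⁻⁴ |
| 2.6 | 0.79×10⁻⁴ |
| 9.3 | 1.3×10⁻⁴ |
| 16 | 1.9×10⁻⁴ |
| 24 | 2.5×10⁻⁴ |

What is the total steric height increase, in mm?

Layer 1 at 24 °C → α = 2.5×10⁻⁴ K⁻¹
Layer 2 at 16 °C → α = 1.9×10⁻⁴ K⁻¹
Layer 3 at 9.3 °C → α = 1.3×10⁻⁴ K⁻¹
Layer 4 at 2.1 °C → α = 0.75×10⁻⁴ K⁻¹
0–95 m: 95 × 0.79 × 2.5×10⁻⁴ = 0.0187625 m
95–895 m: 800 × 1.9×10⁻⁴ × 0.55 = 0.08360 m
895–1255 m: 360 × 0.19 × 1.3×10⁻⁴ = 0.008892 m
1255–2025 m: 0.75×10⁻⁴ × 0.17 × 770 = 0.0098175 m
Δh = 0.0187625 + 0.08360 + 0.008892 + 0.0098175 = 0.121072 m ≈ 121 mm

Δh = 121 mm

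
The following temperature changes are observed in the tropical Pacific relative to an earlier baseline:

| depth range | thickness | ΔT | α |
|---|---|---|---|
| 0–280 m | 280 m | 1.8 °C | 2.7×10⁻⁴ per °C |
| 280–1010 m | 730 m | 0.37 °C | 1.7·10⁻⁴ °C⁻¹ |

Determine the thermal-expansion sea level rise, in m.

280 × 2.7×10⁻⁴ × 1.8 = 0.13608 m
Layer 2: 1.7×10⁻⁴ × 0.37 × 730 = 0.045917 m
Δh = 0.13608 + 0.045917 = 0.181997 m

0.18 m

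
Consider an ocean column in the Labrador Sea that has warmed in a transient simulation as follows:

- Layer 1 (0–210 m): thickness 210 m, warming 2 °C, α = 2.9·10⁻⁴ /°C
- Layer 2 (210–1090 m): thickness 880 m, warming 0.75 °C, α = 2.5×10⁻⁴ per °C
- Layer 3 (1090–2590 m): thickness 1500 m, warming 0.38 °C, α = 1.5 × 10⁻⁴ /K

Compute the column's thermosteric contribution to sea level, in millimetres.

0–210 m: 2.9×10⁻⁴ × 2 × 210 = 0.12180 m
Layer 2: 880 × 2.5×10⁻⁴ × 0.75 = 0.16500 m
1090–2590 m: 1.5×10⁻⁴ × 0.38 × 1500 = 0.08550 m
Δh = 0.12180 + 0.16500 + 0.08550 = 0.37230 m

Δh = 372 mm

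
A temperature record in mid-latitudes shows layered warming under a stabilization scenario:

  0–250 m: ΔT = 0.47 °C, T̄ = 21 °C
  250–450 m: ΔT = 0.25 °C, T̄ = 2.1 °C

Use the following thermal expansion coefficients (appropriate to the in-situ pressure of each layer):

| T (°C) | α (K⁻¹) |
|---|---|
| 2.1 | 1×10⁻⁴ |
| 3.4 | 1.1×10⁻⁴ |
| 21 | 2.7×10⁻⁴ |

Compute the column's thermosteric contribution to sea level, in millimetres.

Layer 1 at 21 °C → α = 2.7×10⁻⁴ K⁻¹
Layer 2 at 2.1 °C → α = 1×10⁻⁴ K⁻¹
0–250 m: 0.47 × 250 × 2.7×10⁻⁴ = 0.031725 m
250–450 m: 1×10⁻⁴ × 0.25 × 200 = 0.00500 m
Δh = 0.031725 + 0.00500 = 0.036725 m ≈ 36.7 mm

36.7 mm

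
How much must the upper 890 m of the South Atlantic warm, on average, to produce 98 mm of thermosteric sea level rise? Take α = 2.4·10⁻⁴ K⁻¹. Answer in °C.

0.459 °C

ΔT = Δh/(αH) = 0.098 / (2.4×10⁻⁴ × 890) ≈ 0.4588 °C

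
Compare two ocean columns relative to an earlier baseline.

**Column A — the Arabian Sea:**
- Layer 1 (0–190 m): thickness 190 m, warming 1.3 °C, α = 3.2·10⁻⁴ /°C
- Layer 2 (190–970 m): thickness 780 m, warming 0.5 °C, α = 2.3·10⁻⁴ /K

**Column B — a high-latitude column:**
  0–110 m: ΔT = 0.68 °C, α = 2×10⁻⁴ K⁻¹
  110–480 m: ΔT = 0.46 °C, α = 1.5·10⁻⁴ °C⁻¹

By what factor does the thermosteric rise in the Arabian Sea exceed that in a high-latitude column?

a factor of 4.2

A 3.2×10⁻⁴ × 1.3 × 190 = 0.07904 m
A 190–970 m: 2.3×10⁻⁴ × 0.5 × 780 = 0.08970 m
A total: 0.16874 m
B 0–110 m: 110 × 0.68 × 2×10⁻⁴ = 0.01496 m
B Layer 2: 1.5×10⁻⁴ × 0.46 × 370 = 0.02553 m
B total: 0.04049 m
Ratio: 0.16874 / 0.04049 ≈ 4.167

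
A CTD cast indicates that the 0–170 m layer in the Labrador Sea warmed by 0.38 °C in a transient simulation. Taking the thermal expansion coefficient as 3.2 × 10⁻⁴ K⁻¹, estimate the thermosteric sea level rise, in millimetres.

Δh = αΔT·H = 3.2×10⁻⁴ × 0.38 × 170 = 0.020672 m

21 mm of thermosteric rise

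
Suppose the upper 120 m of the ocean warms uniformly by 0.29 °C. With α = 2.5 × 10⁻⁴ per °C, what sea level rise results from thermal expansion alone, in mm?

8.70 mm of thermosteric rise

Δh = αΔT·H = 2.5×10⁻⁴ × 0.29 × 120 = 0.00870 m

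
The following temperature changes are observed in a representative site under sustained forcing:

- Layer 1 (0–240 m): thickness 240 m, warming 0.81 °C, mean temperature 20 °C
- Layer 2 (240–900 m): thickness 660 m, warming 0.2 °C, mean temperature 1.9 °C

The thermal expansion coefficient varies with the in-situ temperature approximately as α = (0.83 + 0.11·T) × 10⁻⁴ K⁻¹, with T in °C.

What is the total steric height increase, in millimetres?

Δh = 72.6 mm

Layer 1: α = (0.83 + 0.11×20)×10⁻⁴ = 3.03×10⁻⁴ K⁻¹
Layer 2: α = (0.83 + 0.11×1.9)×10⁻⁴ = 1.039×10⁻⁴ K⁻¹
Layer 1: 3.03×10⁻⁴ × 240 × 0.81 = 0.0589032 m
0.2 × 1.039×10⁻⁴ × 660 = 0.0137148 m
Δh = 0.0589032 + 0.0137148 = 0.072618 m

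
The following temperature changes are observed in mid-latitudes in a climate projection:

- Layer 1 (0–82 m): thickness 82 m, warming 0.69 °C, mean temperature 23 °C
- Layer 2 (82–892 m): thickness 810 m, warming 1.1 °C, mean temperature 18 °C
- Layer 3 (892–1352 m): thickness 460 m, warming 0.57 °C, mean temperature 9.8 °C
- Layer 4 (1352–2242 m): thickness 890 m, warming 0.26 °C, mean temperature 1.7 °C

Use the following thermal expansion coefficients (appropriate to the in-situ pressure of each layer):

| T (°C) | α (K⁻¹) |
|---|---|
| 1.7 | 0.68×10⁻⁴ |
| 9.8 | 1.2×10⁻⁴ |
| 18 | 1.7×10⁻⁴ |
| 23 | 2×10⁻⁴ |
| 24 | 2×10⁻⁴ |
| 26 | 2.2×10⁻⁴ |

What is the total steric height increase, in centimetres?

21.0 cm of thermosteric rise

Layer 1 at 23 °C → α = 2×10⁻⁴ K⁻¹
Layer 2 at 18 °C → α = 1.7×10⁻⁴ K⁻¹
Layer 3 at 9.8 °C → α = 1.2×10⁻⁴ K⁻¹
Layer 4 at 1.7 °C → α = 0.68×10⁻⁴ K⁻¹
82 × 0.69 × 2×10⁻⁴ = 0.011316 m
Layer 2: 810 × 1.7×10⁻⁴ × 1.1 = 0.15147 m
0.57 × 460 × 1.2×10⁻⁴ = 0.031464 m
0.26 × 890 × 0.68×10⁻⁴ = 0.0157352 m
Δh = 0.011316 + 0.15147 + 0.031464 + 0.0157352 = 0.2099852 m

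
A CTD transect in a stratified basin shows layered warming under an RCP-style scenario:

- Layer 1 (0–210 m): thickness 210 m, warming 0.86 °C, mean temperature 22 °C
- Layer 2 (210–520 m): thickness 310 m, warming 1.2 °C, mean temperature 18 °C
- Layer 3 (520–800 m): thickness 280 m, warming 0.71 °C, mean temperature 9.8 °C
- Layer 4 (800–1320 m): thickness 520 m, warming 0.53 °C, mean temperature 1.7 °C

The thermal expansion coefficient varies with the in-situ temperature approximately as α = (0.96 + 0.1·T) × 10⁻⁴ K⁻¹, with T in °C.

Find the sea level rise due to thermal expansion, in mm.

Layer 1: α = (0.96 + 0.1×22)×10⁻⁴ = 3.16×10⁻⁴ K⁻¹
Layer 2: α = (0.96 + 0.1×18)×10⁻⁴ = 2.76×10⁻⁴ K⁻¹
Layer 3: α = (0.96 + 0.1×9.8)×10⁻⁴ = 1.94×10⁻⁴ K⁻¹
Layer 4: α = (0.96 + 0.1×1.7)×10⁻⁴ = 1.13×10⁻⁴ K⁻¹
Layer 1: 0.86 × 3.16×10⁻⁴ × 210 = 0.0570696 m
1.2 × 2.76×10⁻⁴ × 310 = 0.102672 m
520–800 m: 280 × 0.71 × 1.94×10⁻⁴ = 0.0385672 m
Layer 4: 0.53 × 520 × 1.13×10⁻⁴ = 0.0311428 m
Δh = 0.0570696 + 0.102672 + 0.0385672 + 0.0311428 = 0.2294516 m

Δh = 229 mm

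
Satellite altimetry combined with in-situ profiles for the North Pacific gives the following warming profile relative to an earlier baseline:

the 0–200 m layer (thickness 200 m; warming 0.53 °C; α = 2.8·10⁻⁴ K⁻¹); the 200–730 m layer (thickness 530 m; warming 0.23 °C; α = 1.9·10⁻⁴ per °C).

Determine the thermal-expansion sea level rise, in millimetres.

Δh = 53 mm

0.53 × 2.8×10⁻⁴ × 200 = 0.02968 m
200–730 m: 0.23 × 530 × 1.9×10⁻⁴ = 0.023161 m
Δh = 0.02968 + 0.023161 = 0.052841 m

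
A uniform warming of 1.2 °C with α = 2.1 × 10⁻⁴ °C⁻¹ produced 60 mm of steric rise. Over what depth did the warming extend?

H ≈ 238 m

H = Δh/(αΔT) = 0.06 / (2.1×10⁻⁴ × 1.2) ≈ 238.1 m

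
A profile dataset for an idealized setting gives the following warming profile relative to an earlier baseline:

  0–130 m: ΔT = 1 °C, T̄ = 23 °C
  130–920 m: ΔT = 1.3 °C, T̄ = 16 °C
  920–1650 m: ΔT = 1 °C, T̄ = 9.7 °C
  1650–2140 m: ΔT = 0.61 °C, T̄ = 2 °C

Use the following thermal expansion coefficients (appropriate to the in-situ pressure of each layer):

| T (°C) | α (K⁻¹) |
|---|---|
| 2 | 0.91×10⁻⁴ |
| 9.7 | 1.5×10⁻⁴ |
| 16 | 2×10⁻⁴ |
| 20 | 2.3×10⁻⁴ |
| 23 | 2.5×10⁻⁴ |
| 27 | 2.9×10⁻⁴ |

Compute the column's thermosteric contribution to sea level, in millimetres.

Layer 1 at 23 °C → α = 2.5×10⁻⁴ K⁻¹
Layer 2 at 16 °C → α = 2×10⁻⁴ K⁻¹
Layer 3 at 9.7 °C → α = 1.5×10⁻⁴ K⁻¹
Layer 4 at 2 °C → α = 0.91×10⁻⁴ K⁻¹
1 × 130 × 2.5×10⁻⁴ = 0.03250 m
Layer 2: 1.3 × 2×10⁻⁴ × 790 = 0.20540 m
920–1650 m: 1.5×10⁻⁴ × 1 × 730 = 0.10950 m
1650–2140 m: 490 × 0.61 × 0.91×10⁻⁴ = 0.0271999 m
Δh = 0.03250 + 0.20540 + 0.10950 + 0.0271999 = 0.3745999 m

Δh ≈ 375 mm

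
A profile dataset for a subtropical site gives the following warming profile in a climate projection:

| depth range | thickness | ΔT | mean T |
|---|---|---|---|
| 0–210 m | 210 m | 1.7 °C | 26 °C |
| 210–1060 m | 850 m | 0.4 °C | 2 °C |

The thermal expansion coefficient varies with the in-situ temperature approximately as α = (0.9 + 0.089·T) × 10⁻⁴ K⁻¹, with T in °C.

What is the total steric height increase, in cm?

Layer 1: α = (0.9 + 0.089×26)×10⁻⁴ = 3.214×10⁻⁴ K⁻¹
Layer 2: α = (0.9 + 0.089×2)×10⁻⁴ = 1.078×10⁻⁴ K⁻¹
Layer 1: 1.7 × 3.214×10⁻⁴ × 210 = 0.1147398 m
0.4 × 850 × 1.078×10⁻⁴ = 0.036652 m
Δh = 0.1147398 + 0.036652 = 0.1513918 m ≈ 15.1 cm

Δh ≈ 15.1 cm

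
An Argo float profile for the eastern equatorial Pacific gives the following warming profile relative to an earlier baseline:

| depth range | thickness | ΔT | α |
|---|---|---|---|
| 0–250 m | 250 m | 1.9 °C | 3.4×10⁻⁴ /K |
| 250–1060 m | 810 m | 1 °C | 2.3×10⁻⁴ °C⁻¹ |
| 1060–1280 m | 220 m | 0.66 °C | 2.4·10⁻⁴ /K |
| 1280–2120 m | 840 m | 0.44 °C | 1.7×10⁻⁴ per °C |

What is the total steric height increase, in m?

0.45 m of thermosteric rise

Layer 1: 250 × 3.4×10⁻⁴ × 1.9 = 0.16150 m
Layer 2: 810 × 1 × 2.3×10⁻⁴ = 0.18630 m
1060–1280 m: 2.4×10⁻⁴ × 220 × 0.66 = 0.034848 m
1.7×10⁻⁴ × 840 × 0.44 = 0.062832 m
Δh = 0.16150 + 0.18630 + 0.034848 + 0.062832 = 0.44548 m ≈ 0.45 m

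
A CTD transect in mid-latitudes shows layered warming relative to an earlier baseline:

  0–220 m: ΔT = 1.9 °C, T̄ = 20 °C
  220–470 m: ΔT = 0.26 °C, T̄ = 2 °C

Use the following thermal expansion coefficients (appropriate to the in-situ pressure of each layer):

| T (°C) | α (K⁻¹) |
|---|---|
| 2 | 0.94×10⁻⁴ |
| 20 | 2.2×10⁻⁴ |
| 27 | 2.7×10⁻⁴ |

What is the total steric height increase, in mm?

Layer 1 at 20 °C → α = 2.2×10⁻⁴ K⁻¹
Layer 2 at 2 °C → α = 0.94×10⁻⁴ K⁻¹
0–220 m: 1.9 × 220 × 2.2×10⁻⁴ = 0.09196 m
Layer 2: 250 × 0.26 × 0.94×10⁻⁴ = 0.00611 m
Δh = 0.09196 + 0.00611 = 0.09807 m

98.1 mm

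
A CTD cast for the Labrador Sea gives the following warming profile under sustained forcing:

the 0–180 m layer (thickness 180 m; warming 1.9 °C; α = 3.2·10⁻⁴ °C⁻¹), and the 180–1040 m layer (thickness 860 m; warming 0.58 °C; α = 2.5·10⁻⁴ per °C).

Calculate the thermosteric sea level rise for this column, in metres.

0–180 m: 180 × 3.2×10⁻⁴ × 1.9 = 0.10944 m
Layer 2: 0.58 × 860 × 2.5×10⁻⁴ = 0.12470 m
Δh = 0.10944 + 0.12470 = 0.23414 m ≈ 0.234 m

Δh = 0.234 m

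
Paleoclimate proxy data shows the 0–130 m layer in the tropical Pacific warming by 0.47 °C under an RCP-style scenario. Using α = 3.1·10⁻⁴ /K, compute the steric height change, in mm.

19 mm of thermosteric rise

Δh = αΔT·H = 3.1×10⁻⁴ × 0.47 × 130 = 0.018941 m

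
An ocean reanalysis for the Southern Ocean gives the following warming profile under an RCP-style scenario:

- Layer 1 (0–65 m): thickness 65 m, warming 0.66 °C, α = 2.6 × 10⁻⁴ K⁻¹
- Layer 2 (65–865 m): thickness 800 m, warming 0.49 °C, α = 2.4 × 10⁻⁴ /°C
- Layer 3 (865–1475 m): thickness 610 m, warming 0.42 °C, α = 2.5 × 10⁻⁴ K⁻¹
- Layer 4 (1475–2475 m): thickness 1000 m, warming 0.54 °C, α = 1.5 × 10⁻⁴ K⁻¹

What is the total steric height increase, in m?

0.66 × 65 × 2.6×10⁻⁴ = 0.011154 m
65–865 m: 800 × 2.4×10⁻⁴ × 0.49 = 0.09408 m
865–1475 m: 2.5×10⁻⁴ × 0.42 × 610 = 0.06405 m
1.5×10⁻⁴ × 0.54 × 1000 = 0.08100 m
Δh = 0.011154 + 0.09408 + 0.06405 + 0.08100 = 0.250284 m

0.250 m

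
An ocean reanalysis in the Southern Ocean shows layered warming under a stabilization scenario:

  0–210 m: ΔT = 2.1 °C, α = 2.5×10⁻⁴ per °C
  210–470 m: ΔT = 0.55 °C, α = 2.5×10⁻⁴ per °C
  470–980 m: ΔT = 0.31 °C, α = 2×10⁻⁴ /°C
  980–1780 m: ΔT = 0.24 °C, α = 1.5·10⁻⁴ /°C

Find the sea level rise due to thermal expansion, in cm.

about 21 cm

Layer 1: 210 × 2.1 × 2.5×10⁻⁴ = 0.11025 m
0.55 × 2.5×10⁻⁴ × 260 = 0.03575 m
470–980 m: 0.31 × 510 × 2×10⁻⁴ = 0.03162 m
980–1780 m: 0.24 × 800 × 1.5×10⁻⁴ = 0.02880 m
Δh = 0.11025 + 0.03575 + 0.03162 + 0.02880 = 0.20642 m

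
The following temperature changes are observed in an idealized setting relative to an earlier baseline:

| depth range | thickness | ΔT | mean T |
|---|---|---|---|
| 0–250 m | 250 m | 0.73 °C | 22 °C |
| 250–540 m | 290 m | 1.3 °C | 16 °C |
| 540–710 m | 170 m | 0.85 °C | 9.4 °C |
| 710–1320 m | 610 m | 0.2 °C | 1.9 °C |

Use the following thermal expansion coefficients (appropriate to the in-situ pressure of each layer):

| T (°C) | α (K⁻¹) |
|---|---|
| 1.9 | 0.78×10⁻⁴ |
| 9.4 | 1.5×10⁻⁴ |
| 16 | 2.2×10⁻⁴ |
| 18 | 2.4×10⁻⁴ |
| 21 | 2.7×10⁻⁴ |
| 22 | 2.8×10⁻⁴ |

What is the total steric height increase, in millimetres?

Layer 1 at 22 °C → α = 2.8×10⁻⁴ K⁻¹
Layer 2 at 16 °C → α = 2.2×10⁻⁴ K⁻¹
Layer 3 at 9.4 °C → α = 1.5×10⁻⁴ K⁻¹
Layer 4 at 1.9 °C → α = 0.78×10⁻⁴ K⁻¹
2.8×10⁻⁴ × 0.73 × 250 = 0.05110 m
250–540 m: 1.3 × 290 × 2.2×10⁻⁴ = 0.08294 m
540–710 m: 0.85 × 170 × 1.5×10⁻⁴ = 0.021675 m
710–1320 m: 0.2 × 610 × 0.78×10⁻⁴ = 0.009516 m
Δh = 0.05110 + 0.08294 + 0.021675 + 0.009516 = 0.165231 m ≈ 170 mm

170 mm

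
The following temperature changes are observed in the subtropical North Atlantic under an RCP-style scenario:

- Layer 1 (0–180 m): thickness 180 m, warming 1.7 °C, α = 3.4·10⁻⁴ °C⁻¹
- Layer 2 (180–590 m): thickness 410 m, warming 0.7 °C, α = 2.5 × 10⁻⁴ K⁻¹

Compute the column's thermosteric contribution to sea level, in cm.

Δh ≈ 17.6 cm

180 × 3.4×10⁻⁴ × 1.7 = 0.10404 m
180–590 m: 2.5×10⁻⁴ × 410 × 0.7 = 0.07175 m
Δh = 0.10404 + 0.07175 = 0.17579 m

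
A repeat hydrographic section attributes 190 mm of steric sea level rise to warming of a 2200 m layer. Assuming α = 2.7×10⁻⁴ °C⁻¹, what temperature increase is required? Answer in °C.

ΔT = Δh/(αH) = 0.19 / (2.7×10⁻⁴ × 2200) ≈ 0.3199 °C

0.32 °C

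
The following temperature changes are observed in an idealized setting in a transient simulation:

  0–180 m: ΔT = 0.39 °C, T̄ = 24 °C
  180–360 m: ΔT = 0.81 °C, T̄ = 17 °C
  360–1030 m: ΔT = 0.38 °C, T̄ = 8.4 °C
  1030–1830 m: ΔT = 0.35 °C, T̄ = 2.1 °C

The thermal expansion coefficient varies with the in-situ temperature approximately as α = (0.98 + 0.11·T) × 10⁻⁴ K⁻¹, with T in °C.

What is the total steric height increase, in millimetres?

Layer 1: α = (0.98 + 0.11×24)×10⁻⁴ = 3.62×10⁻⁴ K⁻¹
Layer 2: α = (0.98 + 0.11×17)×10⁻⁴ = 2.85×10⁻⁴ K⁻¹
Layer 3: α = (0.98 + 0.11×8.4)×10⁻⁴ = 1.904×10⁻⁴ K⁻¹
Layer 4: α = (0.98 + 0.11×2.1)×10⁻⁴ = 1.211×10⁻⁴ K⁻¹
Layer 1: 3.62×10⁻⁴ × 180 × 0.39 = 0.0254124 m
0.81 × 180 × 2.85×10⁻⁴ = 0.041553 m
Layer 3: 0.38 × 1.904×10⁻⁴ × 670 = 0.04847584 m
Layer 4: 800 × 1.211×10⁻⁴ × 0.35 = 0.033908 m
Δh = 0.0254124 + 0.041553 + 0.04847584 + 0.033908 = 0.14934924 m

about 150 mm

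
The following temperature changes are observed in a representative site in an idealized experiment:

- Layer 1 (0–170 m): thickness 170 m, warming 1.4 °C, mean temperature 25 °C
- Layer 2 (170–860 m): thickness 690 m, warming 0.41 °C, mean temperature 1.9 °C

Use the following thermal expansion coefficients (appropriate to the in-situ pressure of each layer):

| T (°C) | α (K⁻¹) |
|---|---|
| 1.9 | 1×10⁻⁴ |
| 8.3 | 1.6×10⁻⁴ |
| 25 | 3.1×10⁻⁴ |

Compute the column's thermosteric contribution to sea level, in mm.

Layer 1 at 25 °C → α = 3.1×10⁻⁴ K⁻¹
Layer 2 at 1.9 °C → α = 1×10⁻⁴ K⁻¹
170 × 1.4 × 3.1×10⁻⁴ = 0.07378 m
170–860 m: 1×10⁻⁴ × 0.41 × 690 = 0.02829 m
Δh = 0.07378 + 0.02829 = 0.10207 m

100 mm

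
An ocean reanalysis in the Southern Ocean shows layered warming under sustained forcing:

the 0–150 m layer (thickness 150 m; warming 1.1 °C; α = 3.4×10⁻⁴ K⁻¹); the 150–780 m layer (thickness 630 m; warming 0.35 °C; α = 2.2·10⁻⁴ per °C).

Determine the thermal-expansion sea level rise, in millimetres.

Layer 1: 1.1 × 3.4×10⁻⁴ × 150 = 0.05610 m
2.2×10⁻⁴ × 630 × 0.35 = 0.04851 m
Δh = 0.05610 + 0.04851 = 0.10461 m

105 mm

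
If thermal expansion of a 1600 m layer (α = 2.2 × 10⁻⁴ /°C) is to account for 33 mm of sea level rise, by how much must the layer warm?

ΔT = Δh/(αH) = 0.033 / (2.2×10⁻⁴ × 1600) = 0.09375 °C

ΔT ≈ 0.094 °C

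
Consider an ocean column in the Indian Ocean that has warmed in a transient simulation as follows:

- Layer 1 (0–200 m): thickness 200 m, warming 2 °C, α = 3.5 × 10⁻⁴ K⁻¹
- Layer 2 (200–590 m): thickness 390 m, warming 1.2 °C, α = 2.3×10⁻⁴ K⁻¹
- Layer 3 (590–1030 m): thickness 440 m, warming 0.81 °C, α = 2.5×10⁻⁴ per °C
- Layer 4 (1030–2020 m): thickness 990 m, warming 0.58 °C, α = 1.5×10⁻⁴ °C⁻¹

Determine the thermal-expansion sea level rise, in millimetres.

423 mm of thermosteric rise

0–200 m: 3.5×10⁻⁴ × 2 × 200 = 0.14000 m
200–590 m: 1.2 × 2.3×10⁻⁴ × 390 = 0.10764 m
Layer 3: 440 × 0.81 × 2.5×10⁻⁴ = 0.08910 m
1030–2020 m: 990 × 1.5×10⁻⁴ × 0.58 = 0.08613 m
Δh = 0.14000 + 0.10764 + 0.08910 + 0.08613 = 0.42287 m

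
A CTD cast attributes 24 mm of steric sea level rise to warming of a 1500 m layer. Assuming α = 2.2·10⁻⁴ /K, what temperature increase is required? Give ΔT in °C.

ΔT = Δh/(αH) = 0.024 / (2.2×10⁻⁴ × 1500) ≈ 0.07273 °C

0.0727 °C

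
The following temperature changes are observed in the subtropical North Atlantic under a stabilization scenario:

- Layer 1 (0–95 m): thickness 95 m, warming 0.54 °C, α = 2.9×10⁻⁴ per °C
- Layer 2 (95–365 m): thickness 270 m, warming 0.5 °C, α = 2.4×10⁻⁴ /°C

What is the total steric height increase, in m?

95 × 2.9×10⁻⁴ × 0.54 = 0.014877 m
2.4×10⁻⁴ × 0.5 × 270 = 0.03240 m
Δh = 0.014877 + 0.03240 = 0.047277 m

0.047 m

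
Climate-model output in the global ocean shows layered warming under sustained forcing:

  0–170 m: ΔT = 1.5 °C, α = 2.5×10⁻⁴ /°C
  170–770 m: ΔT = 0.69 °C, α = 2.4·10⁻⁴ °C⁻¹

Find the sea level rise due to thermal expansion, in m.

Layer 1: 1.5 × 170 × 2.5×10⁻⁴ = 0.06375 m
600 × 2.4×10⁻⁴ × 0.69 = 0.09936 m
Δh = 0.06375 + 0.09936 = 0.16311 m

about 0.163 m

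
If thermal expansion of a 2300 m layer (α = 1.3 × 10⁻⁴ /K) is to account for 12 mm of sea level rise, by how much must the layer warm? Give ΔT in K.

ΔT = Δh/(αH) = 0.012 / (1.3×10⁻⁴ × 2300) ≈ 0.04013 K

ΔT ≈ 0.040 K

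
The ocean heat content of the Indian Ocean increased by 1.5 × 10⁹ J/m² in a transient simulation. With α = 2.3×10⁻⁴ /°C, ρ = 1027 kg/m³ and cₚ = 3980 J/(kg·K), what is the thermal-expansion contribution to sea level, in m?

0.0844 m of thermosteric rise

Δh = αQ/(ρcₚ) = 2.3×10⁻⁴ × 1.5×10⁹ / (1027 × 3980) ≈ 0.084404 m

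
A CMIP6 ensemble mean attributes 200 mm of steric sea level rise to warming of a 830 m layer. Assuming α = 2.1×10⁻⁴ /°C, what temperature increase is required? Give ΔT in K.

ΔT ≈ 1.15 K

ΔT = Δh/(αH) = 0.2 / (2.1×10⁻⁴ × 830) ≈ 1.147 K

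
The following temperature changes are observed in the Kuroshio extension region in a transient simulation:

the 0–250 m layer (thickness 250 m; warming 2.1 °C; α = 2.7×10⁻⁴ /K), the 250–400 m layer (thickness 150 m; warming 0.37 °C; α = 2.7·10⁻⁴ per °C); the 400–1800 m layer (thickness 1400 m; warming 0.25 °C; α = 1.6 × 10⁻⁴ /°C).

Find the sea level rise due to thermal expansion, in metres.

0.213 m

250 × 2.7×10⁻⁴ × 2.1 = 0.14175 m
2.7×10⁻⁴ × 150 × 0.37 = 0.014985 m
400–1800 m: 1400 × 0.25 × 1.6×10⁻⁴ = 0.05600 m
Δh = 0.14175 + 0.014985 + 0.05600 = 0.212735 m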